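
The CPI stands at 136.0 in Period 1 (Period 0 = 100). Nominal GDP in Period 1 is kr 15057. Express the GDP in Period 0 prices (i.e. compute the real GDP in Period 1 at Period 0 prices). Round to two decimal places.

11071.32

Real = Nominal ÷ (Index/100) = 15057 ÷ (136.0/100)
     = 15057 ÷ 1.360 = 11071.3235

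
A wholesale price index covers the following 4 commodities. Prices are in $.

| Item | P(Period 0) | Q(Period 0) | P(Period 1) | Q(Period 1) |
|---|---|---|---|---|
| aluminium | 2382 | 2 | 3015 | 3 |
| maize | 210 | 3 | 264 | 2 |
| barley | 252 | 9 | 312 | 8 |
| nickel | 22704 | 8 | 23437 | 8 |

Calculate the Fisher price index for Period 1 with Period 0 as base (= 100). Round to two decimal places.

104.25

Laspeyres component (base-period weights):
ΣP(Period 1)Q(Period 0) = 3015×2 + 264×3 + 312×9 + 23437×8 = 6030 + 792 + 2808 + 187496 = 197126
ΣP(Period 0)Q(Period 0) = 2382×2 + 210×3 + 252×9 + 22704×8 = 4764 + 630 + 2268 + 181632 = 189294
L = 197126 / 189294 × 100 = 104.1375
Paasche component (current-period weights):
ΣP(Period 1)Q(Period 1) = 3015×3 + 264×2 + 312×8 + 23437×8 = 9045 + 528 + 2496 + 187496 = 199565
ΣP(Period 0)Q(Period 1) = 2382×3 + 210×2 + 252×8 + 22704×8 = 7146 + 420 + 2016 + 181632 = 191214
P = 199565 / 191214 × 100 = 104.3674
Fisher = √(L × P) = √(104.1375 × 104.3674) = 104.2524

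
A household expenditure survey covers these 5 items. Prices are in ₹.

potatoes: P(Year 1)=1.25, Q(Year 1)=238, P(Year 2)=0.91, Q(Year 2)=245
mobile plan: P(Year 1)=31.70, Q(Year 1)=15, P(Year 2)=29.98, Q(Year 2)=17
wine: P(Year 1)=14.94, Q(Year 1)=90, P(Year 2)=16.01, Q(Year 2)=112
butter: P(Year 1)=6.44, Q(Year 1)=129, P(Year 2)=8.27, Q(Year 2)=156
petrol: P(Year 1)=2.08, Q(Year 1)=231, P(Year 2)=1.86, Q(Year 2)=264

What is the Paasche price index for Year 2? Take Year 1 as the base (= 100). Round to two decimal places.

Paasche price index uses current-period quantities as weights.
ΣP(Year 2)·Q(Year 2) = 0.91×245 + 29.98×17 + 16.01×112 + 8.27×156 + 1.86×264 = 222.95 + 509.66 + 1793.12 + 1290.12 + 491.04 = 4306.89
ΣP(Year 1)·Q(Year 2) = 1.25×245 + 31.70×17 + 14.94×112 + 6.44×156 + 2.08×264 = 306.25 + 538.9 + 1673.28 + 1004.64 + 549.12 = 4072.19
Index = 4306.89 / 4072.19 × 100 = 105.7635

105.76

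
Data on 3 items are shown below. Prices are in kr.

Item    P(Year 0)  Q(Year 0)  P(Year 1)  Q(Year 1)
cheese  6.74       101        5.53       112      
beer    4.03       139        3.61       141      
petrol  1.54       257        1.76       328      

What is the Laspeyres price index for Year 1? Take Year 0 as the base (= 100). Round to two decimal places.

92.42

Laspeyres price index uses base-period quantities as weights.
ΣP(Year 1)·Q(Year 0) = 5.53×101 + 3.61×139 + 1.76×257 = 558.53 + 501.79 + 452.32 = 1512.64
ΣP(Year 0)·Q(Year 0) = 6.74×101 + 4.03×139 + 1.54×257 = 680.74 + 560.17 + 395.78 = 1636.69
Index = 1512.64 / 1636.69 × 100 = 92.4207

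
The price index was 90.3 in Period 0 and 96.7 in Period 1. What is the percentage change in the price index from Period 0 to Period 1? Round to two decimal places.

Change = (96.7 − 90.3) / 90.3 × 100
       = 6.4 / 90.3 × 100 = 7.0875%

7.09%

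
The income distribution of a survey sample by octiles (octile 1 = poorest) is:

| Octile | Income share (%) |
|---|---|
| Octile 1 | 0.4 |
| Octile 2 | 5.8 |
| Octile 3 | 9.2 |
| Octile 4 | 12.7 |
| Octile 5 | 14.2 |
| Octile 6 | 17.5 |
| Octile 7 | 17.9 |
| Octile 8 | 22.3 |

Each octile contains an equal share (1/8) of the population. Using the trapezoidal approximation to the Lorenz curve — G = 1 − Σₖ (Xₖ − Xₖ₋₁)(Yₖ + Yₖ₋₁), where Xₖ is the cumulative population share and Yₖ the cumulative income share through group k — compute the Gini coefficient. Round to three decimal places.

Cumulative income shares Yₖ: 0.0040, 0.0620, 0.1540, 0.2810, 0.4230, 0.5980, 0.7770, 1.0000
Σ (Xₖ−Xₖ₋₁)(Yₖ+Yₖ₋₁) = (1/8)(0.0040+0.0000) + (1/8)(0.0620+0.0040) + (1/8)(0.1540+0.0620) + (1/8)(0.2810+0.1540) + (1/8)(0.4230+0.2810) + (1/8)(0.5980+0.4230) + (1/8)(0.7770+0.5980) + (1/8)(1.0000+0.7770)
  = 0.0005 + 0.0083 + 0.0270 + 0.0544 + 0.0880 + 0.1276 + 0.1719 + 0.2221 = 0.6998
G = 1 − 0.6998 = 0.3002

0.300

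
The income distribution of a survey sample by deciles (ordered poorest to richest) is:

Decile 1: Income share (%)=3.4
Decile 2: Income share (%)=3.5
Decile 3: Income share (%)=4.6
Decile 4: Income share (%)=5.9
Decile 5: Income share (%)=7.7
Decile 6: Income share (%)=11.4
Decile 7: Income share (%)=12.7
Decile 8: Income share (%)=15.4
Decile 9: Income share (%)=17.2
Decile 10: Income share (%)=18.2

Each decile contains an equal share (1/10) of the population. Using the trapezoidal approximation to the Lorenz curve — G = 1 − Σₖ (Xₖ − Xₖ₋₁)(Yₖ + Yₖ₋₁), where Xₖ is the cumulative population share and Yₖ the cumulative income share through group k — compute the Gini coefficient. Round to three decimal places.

Cumulative income shares Yₖ: 0.0340, 0.0690, 0.1150, 0.1740, 0.2510, 0.3650, 0.4920, 0.6460, 0.8180, 1.0000
Σ (Xₖ−Xₖ₋₁)(Yₖ+Yₖ₋₁) = (1/10)(0.0340+0.0000) + (1/10)(0.0690+0.0340) + (1/10)(0.1150+0.0690) + (1/10)(0.1740+0.1150) + (1/10)(0.2510+0.1740) + (1/10)(0.3650+0.2510) + (1/10)(0.4920+0.3650) + (1/10)(0.6460+0.4920) + (1/10)(0.8180+0.6460) + (1/10)(1.0000+0.8180)
  = 0.0034 + 0.0103 + 0.0184 + 0.0289 + 0.0425 + 0.0616 + 0.0857 + 0.1138 + 0.1464 + 0.1818 = 0.6928
G = 1 − 0.6928 = 0.3072

0.307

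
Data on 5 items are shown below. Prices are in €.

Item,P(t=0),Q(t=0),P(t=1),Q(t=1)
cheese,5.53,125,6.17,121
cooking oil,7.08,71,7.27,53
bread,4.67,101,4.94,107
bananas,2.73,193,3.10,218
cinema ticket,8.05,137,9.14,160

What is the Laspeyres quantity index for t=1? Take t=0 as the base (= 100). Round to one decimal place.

104.0

Laspeyres quantity index uses base-period prices as weights.
ΣP(t=0)·Q(t=1) = 5.53×121 + 7.08×53 + 4.67×107 + 2.73×218 + 8.05×160 = 669.13 + 375.24 + 499.69 + 595.14 + 1288 = 3427.2
ΣP(t=0)·Q(t=0) = 5.53×125 + 7.08×71 + 4.67×101 + 2.73×193 + 8.05×137 = 691.25 + 502.68 + 471.67 + 526.89 + 1102.85 = 3295.34
Index = 3427.2 / 3295.34 × 100 = 104.0014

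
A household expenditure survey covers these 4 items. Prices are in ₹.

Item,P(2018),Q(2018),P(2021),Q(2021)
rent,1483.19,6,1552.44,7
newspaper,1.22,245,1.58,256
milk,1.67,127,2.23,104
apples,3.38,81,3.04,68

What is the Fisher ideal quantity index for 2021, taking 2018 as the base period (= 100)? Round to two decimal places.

Laspeyres component (base-period weights):
ΣP(2018)Q(2021) = 1483.19×7 + 1.22×256 + 1.67×104 + 3.38×68 = 10382.33 + 312.32 + 173.68 + 229.84 = 11098.17
ΣP(2018)Q(2018) = 1483.19×6 + 1.22×245 + 1.67×127 + 3.38×81 = 8899.14 + 298.9 + 212.09 + 273.78 = 9683.91
L = 11098.17 / 9683.91 × 100 = 114.6042
Paasche component (current-period weights):
ΣP(2021)Q(2021) = 1552.44×7 + 1.58×256 + 2.23×104 + 3.04×68 = 10867.08 + 404.48 + 231.92 + 206.72 = 11710.2
ΣP(2021)Q(2018) = 1552.44×6 + 1.58×245 + 2.23×127 + 3.04×81 = 9314.64 + 387.1 + 283.21 + 246.24 = 10231.19
P = 11710.2 / 10231.19 × 100 = 114.4559
Fisher = √(L × P) = √(114.6042 × 114.4559) = 114.5300

114.53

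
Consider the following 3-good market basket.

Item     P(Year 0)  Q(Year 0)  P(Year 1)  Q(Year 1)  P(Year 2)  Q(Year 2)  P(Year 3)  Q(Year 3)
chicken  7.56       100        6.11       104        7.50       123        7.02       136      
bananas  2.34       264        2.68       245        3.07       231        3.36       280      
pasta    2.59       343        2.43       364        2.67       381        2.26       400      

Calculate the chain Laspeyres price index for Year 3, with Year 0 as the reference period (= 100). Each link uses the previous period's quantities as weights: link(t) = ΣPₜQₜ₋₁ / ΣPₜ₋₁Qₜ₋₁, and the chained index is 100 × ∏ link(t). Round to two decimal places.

103.32

Link Year 0→Year 1:
ΣP(Year 1)Q(Year 0) = 6.11×100 + 2.68×264 + 2.43×343 = 611 + 707.52 + 833.49 = 2152.01
ΣP(Year 0)Q(Year 0) = 7.56×100 + 2.34×264 + 2.59×343 = 756 + 617.76 + 888.37 = 2262.13
link = 2152.01/2262.13 = 0.951320
Link Year 1→Year 2:
ΣP(Year 2)Q(Year 1) = 7.50×104 + 3.07×245 + 2.67×364 = 780 + 752.15 + 971.88 = 2504.03
ΣP(Year 1)Q(Year 1) = 6.11×104 + 2.68×245 + 2.43×364 = 635.44 + 656.6 + 884.52 = 2176.56
link = 2504.03/2176.56 = 1.150453
Link Year 2→Year 3:
ΣP(Year 3)Q(Year 2) = 7.02×123 + 3.36×231 + 2.26×381 = 863.46 + 776.16 + 861.06 = 2500.68
ΣP(Year 2)Q(Year 2) = 7.50×123 + 3.07×231 + 2.67×381 = 922.5 + 709.17 + 1017.27 = 2648.94
link = 2500.68/2648.94 = 0.944030
Chained index = 100 × 0.951320 × 1.150453 × 0.944030 = 103.3193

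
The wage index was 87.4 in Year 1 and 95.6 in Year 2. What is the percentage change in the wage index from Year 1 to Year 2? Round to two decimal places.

9.38%

Change = (95.6 − 87.4) / 87.4 × 100
       = 8.2 / 87.4 × 100 = 9.3822%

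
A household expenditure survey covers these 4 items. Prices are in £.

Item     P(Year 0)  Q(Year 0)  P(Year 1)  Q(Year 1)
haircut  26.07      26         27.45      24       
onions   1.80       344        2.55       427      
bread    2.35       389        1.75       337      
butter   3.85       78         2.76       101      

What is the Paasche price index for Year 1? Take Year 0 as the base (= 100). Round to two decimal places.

101.60

Paasche price index uses current-period quantities as weights.
ΣP(Year 1)·Q(Year 1) = 27.45×24 + 2.55×427 + 1.75×337 + 2.76×101 = 658.8 + 1088.85 + 589.75 + 278.76 = 2616.16
ΣP(Year 0)·Q(Year 1) = 26.07×24 + 1.80×427 + 2.35×337 + 3.85×101 = 625.68 + 768.6 + 791.95 + 388.85 = 2575.08
Index = 2616.16 / 2575.08 × 100 = 101.5953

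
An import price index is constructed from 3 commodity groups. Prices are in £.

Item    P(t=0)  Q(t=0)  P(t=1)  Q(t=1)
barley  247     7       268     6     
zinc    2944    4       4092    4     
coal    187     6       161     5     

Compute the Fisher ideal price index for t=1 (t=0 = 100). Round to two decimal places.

Laspeyres component (base-period weights):
ΣP(t=1)Q(t=0) = 268×7 + 4092×4 + 161×6 = 1876 + 16368 + 966 = 19210
ΣP(t=0)Q(t=0) = 247×7 + 2944×4 + 187×6 = 1729 + 11776 + 1122 = 14627
L = 19210 / 14627 × 100 = 131.3325
Paasche component (current-period weights):
ΣP(t=1)Q(t=1) = 268×6 + 4092×4 + 161×5 = 1608 + 16368 + 805 = 18781
ΣP(t=0)Q(t=1) = 247×6 + 2944×4 + 187×5 = 1482 + 11776 + 935 = 14193
P = 18781 / 14193 × 100 = 132.3258
Fisher = √(L × P) = √(131.3325 × 132.3258) = 131.8282

131.83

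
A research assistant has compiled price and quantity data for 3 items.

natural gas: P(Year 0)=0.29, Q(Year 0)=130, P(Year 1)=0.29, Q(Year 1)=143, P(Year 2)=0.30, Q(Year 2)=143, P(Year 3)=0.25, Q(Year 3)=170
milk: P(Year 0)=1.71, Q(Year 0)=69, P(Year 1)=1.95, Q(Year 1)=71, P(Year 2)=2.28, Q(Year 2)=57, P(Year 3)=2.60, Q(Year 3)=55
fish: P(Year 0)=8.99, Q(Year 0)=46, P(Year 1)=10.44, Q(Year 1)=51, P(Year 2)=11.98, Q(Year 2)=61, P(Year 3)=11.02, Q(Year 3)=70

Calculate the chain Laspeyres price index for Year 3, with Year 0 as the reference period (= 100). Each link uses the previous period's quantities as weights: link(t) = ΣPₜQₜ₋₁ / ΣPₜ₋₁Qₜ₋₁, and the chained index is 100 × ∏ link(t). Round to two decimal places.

124.37

Link Year 0→Year 1:
ΣP(Year 1)Q(Year 0) = 0.29×130 + 1.95×69 + 10.44×46 = 37.7 + 134.55 + 480.24 = 652.49
ΣP(Year 0)Q(Year 0) = 0.29×130 + 1.71×69 + 8.99×46 = 37.7 + 117.99 + 413.54 = 569.23
link = 652.49/569.23 = 1.146268
Link Year 1→Year 2:
ΣP(Year 2)Q(Year 1) = 0.30×143 + 2.28×71 + 11.98×51 = 42.9 + 161.88 + 610.98 = 815.76
ΣP(Year 1)Q(Year 1) = 0.29×143 + 1.95×71 + 10.44×51 = 41.47 + 138.45 + 532.44 = 712.36
link = 815.76/712.36 = 1.145151
Link Year 2→Year 3:
ΣP(Year 3)Q(Year 2) = 0.25×143 + 2.60×57 + 11.02×61 = 35.75 + 148.2 + 672.22 = 856.17
ΣP(Year 2)Q(Year 2) = 0.30×143 + 2.28×57 + 11.98×61 = 42.9 + 129.96 + 730.78 = 903.64
link = 856.17/903.64 = 0.947468
Chained index = 100 × 1.146268 × 1.145151 × 0.947468 = 124.3694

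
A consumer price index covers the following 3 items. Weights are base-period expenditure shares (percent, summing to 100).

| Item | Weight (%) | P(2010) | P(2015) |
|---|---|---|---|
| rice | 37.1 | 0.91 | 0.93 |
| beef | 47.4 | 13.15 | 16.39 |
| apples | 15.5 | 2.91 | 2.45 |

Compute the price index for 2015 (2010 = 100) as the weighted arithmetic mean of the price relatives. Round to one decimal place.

rice: 37.1 × (0.93/0.91) = 37.1 × 1.021978 = 37.9154
beef: 47.4 × (16.39/13.15) = 47.4 × 1.246388 = 59.0788
apples: 15.5 × (2.45/2.91) = 15.5 × 0.841924 = 13.0498
Index = Σ wᵢ·(p₁ᵢ/p₀ᵢ) = 37.9154 + 59.0788 + 13.0498 = 110.0440

110.0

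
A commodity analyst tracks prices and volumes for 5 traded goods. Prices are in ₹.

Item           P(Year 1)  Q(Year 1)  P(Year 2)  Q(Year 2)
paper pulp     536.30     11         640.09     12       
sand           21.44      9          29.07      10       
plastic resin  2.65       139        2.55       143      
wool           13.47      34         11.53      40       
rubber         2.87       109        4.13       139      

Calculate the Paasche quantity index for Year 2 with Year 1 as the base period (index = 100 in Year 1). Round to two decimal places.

Paasche quantity index uses current-period prices as weights.
ΣP(Year 2)·Q(Year 2) = 640.09×12 + 29.07×10 + 2.55×143 + 11.53×40 + 4.13×139 = 7681.08 + 290.7 + 364.65 + 461.2 + 574.07 = 9371.7
ΣP(Year 2)·Q(Year 1) = 640.09×11 + 29.07×9 + 2.55×139 + 11.53×34 + 4.13×109 = 7040.99 + 261.63 + 354.45 + 392.02 + 450.17 = 8499.26
Index = 9371.7 / 8499.26 × 100 = 110.2649

110.26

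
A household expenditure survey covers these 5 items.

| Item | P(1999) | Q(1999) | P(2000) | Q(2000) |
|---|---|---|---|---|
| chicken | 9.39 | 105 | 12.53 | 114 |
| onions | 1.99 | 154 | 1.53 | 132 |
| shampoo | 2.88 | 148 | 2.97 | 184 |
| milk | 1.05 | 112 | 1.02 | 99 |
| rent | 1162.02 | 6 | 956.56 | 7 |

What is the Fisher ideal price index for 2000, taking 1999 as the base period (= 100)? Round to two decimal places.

88.95

Laspeyres component (base-period weights):
ΣP(2000)Q(1999) = 12.53×105 + 1.53×154 + 2.97×148 + 1.02×112 + 956.56×6 = 1315.65 + 235.62 + 439.56 + 114.24 + 5739.36 = 7844.43
ΣP(1999)Q(1999) = 9.39×105 + 1.99×154 + 2.88×148 + 1.05×112 + 1162.02×6 = 985.95 + 306.46 + 426.24 + 117.6 + 6972.12 = 8808.37
L = 7844.43 / 8808.37 × 100 = 89.0565
Paasche component (current-period weights):
ΣP(2000)Q(2000) = 12.53×114 + 1.53×132 + 2.97×184 + 1.02×99 + 956.56×7 = 1428.42 + 201.96 + 546.48 + 100.98 + 6695.92 = 8973.76
ΣP(1999)Q(2000) = 9.39×114 + 1.99×132 + 2.88×184 + 1.05×99 + 1162.02×7 = 1070.46 + 262.68 + 529.92 + 103.95 + 8134.14 = 10101.15
P = 8973.76 / 10101.15 × 100 = 88.8390
Fisher = √(L × P) = √(89.0565 × 88.8390) = 88.9477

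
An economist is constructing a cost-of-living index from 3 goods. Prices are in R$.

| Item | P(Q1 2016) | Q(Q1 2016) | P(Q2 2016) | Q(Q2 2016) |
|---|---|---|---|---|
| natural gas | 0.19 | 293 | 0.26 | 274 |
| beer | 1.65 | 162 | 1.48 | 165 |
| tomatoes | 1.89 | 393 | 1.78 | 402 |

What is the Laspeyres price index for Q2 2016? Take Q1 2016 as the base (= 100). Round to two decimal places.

95.28

Laspeyres price index uses base-period quantities as weights.
ΣP(Q2 2016)·Q(Q1 2016) = 0.26×293 + 1.48×162 + 1.78×393 = 76.18 + 239.76 + 699.54 = 1015.48
ΣP(Q1 2016)·Q(Q1 2016) = 0.19×293 + 1.65×162 + 1.89×393 = 55.67 + 267.3 + 742.77 = 1065.74
Index = 1015.48 / 1065.74 × 100 = 95.2840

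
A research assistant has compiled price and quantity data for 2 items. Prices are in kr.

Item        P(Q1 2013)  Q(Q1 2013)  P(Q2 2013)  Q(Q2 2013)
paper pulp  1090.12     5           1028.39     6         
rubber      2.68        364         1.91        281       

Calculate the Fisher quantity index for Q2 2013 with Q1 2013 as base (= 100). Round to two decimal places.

114.20

Laspeyres component (base-period weights):
ΣP(Q1 2013)Q(Q2 2013) = 1090.12×6 + 2.68×281 = 6540.72 + 753.08 = 7293.8
ΣP(Q1 2013)Q(Q1 2013) = 1090.12×5 + 2.68×364 = 5450.6 + 975.52 = 6426.12
L = 7293.8 / 6426.12 × 100 = 113.5024
Paasche component (current-period weights):
ΣP(Q2 2013)Q(Q2 2013) = 1028.39×6 + 1.91×281 = 6170.34 + 536.71 = 6707.05
ΣP(Q2 2013)Q(Q1 2013) = 1028.39×5 + 1.91×364 = 5141.95 + 695.24 = 5837.19
P = 6707.05 / 5837.19 × 100 = 114.9020
Fisher = √(L × P) = √(113.5024 × 114.9020) = 114.2001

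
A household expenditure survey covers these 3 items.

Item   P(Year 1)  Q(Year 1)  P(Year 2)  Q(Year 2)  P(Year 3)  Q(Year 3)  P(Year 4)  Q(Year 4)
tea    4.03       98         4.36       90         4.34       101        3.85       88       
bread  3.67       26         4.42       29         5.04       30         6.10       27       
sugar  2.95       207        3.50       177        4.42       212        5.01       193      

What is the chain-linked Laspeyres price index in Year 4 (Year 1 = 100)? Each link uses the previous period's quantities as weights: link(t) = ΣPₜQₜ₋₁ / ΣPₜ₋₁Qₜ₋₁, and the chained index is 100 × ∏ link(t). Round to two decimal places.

142.48

Link Year 1→Year 2:
ΣP(Year 2)Q(Year 1) = 4.36×98 + 4.42×26 + 3.50×207 = 427.28 + 114.92 + 724.5 = 1266.7
ΣP(Year 1)Q(Year 1) = 4.03×98 + 3.67×26 + 2.95×207 = 394.94 + 95.42 + 610.65 = 1101.01
link = 1266.7/1101.01 = 1.150489
Link Year 2→Year 3:
ΣP(Year 3)Q(Year 2) = 4.34×90 + 5.04×29 + 4.42×177 = 390.6 + 146.16 + 782.34 = 1319.1
ΣP(Year 2)Q(Year 2) = 4.36×90 + 4.42×29 + 3.50×177 = 392.4 + 128.18 + 619.5 = 1140.08
link = 1319.1/1140.08 = 1.157024
Link Year 3→Year 4:
ΣP(Year 4)Q(Year 3) = 3.85×101 + 6.10×30 + 5.01×212 = 388.85 + 183 + 1062.12 = 1633.97
ΣP(Year 3)Q(Year 3) = 4.34×101 + 5.04×30 + 4.42×212 = 438.34 + 151.2 + 937.04 = 1526.58
link = 1633.97/1526.58 = 1.070347
Chained index = 100 × 1.150489 × 1.157024 × 1.070347 = 142.4785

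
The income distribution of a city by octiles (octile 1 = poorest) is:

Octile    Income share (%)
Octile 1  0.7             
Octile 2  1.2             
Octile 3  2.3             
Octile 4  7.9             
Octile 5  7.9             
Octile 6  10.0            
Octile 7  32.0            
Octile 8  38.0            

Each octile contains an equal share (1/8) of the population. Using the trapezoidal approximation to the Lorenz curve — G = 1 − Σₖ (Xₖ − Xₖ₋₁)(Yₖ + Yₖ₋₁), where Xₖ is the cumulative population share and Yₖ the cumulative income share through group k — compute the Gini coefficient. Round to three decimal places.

0.548

Cumulative income shares Yₖ: 0.0070, 0.0190, 0.0420, 0.1210, 0.2000, 0.3000, 0.6200, 1.0000
Σ (Xₖ−Xₖ₋₁)(Yₖ+Yₖ₋₁) = (1/8)(0.0070+0.0000) + (1/8)(0.0190+0.0070) + (1/8)(0.0420+0.0190) + (1/8)(0.1210+0.0420) + (1/8)(0.2000+0.1210) + (1/8)(0.3000+0.2000) + (1/8)(0.6200+0.3000) + (1/8)(1.0000+0.6200)
  = 0.0009 + 0.0032 + 0.0076 + 0.0204 + 0.0401 + 0.0625 + 0.1150 + 0.2025 = 0.4523
G = 1 − 0.4523 = 0.5477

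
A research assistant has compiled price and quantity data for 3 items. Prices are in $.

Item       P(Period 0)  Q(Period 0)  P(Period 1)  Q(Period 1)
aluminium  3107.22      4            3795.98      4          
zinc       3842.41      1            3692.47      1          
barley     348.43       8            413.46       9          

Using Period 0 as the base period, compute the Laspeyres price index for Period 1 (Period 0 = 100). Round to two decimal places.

116.40

Laspeyres price index uses base-period quantities as weights.
ΣP(Period 1)·Q(Period 0) = 3795.98×4 + 3692.47×1 + 413.46×8 = 15183.92 + 3692.47 + 3307.68 = 22184.07
ΣP(Period 0)·Q(Period 0) = 3107.22×4 + 3842.41×1 + 348.43×8 = 12428.88 + 3842.41 + 2787.44 = 19058.73
Index = 22184.07 / 19058.73 × 100 = 116.3985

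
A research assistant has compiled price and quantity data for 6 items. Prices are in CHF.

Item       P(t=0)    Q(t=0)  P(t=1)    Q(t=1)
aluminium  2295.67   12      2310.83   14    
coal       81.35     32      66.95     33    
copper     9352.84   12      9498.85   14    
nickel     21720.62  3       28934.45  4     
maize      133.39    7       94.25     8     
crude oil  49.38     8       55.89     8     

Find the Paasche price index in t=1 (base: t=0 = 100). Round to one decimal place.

112.0

Paasche price index uses current-period quantities as weights.
ΣP(t=1)·Q(t=1) = 2310.83×14 + 66.95×33 + 9498.85×14 + 28934.45×4 + 94.25×8 + 55.89×8 = 32351.62 + 2209.35 + 132983.9 + 115737.8 + 754 + 447.12 = 284483.79
ΣP(t=0)·Q(t=1) = 2295.67×14 + 81.35×33 + 9352.84×14 + 21720.62×4 + 133.39×8 + 49.38×8 = 32139.38 + 2684.55 + 130939.76 + 86882.48 + 1067.12 + 395.04 = 254108.33
Index = 284483.79 / 254108.33 × 100 = 111.9537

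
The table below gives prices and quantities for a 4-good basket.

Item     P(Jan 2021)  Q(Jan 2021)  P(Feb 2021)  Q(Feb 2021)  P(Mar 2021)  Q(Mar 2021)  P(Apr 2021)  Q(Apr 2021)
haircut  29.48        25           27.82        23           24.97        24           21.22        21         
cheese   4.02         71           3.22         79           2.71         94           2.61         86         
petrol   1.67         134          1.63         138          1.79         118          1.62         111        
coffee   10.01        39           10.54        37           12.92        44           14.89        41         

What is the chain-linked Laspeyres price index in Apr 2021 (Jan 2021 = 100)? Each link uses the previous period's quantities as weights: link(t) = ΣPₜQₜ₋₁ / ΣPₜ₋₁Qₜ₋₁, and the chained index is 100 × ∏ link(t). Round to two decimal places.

93.29

Link Jan 2021→Feb 2021:
ΣP(Feb 2021)Q(Jan 2021) = 27.82×25 + 3.22×71 + 1.63×134 + 10.54×39 = 695.5 + 228.62 + 218.42 + 411.06 = 1553.6
ΣP(Jan 2021)Q(Jan 2021) = 29.48×25 + 4.02×71 + 1.67×134 + 10.01×39 = 737 + 285.42 + 223.78 + 390.39 = 1636.59
link = 1553.6/1636.59 = 0.949291
Link Feb 2021→Mar 2021:
ΣP(Mar 2021)Q(Feb 2021) = 24.97×23 + 2.71×79 + 1.79×138 + 12.92×37 = 574.31 + 214.09 + 247.02 + 478.04 = 1513.46
ΣP(Feb 2021)Q(Feb 2021) = 27.82×23 + 3.22×79 + 1.63×138 + 10.54×37 = 639.86 + 254.38 + 224.94 + 389.98 = 1509.16
link = 1513.46/1509.16 = 1.002849
Link Mar 2021→Apr 2021:
ΣP(Apr 2021)Q(Mar 2021) = 21.22×24 + 2.61×94 + 1.62×118 + 14.89×44 = 509.28 + 245.34 + 191.16 + 655.16 = 1600.94
ΣP(Mar 2021)Q(Mar 2021) = 24.97×24 + 2.71×94 + 1.79×118 + 12.92×44 = 599.28 + 254.74 + 211.22 + 568.48 = 1633.72
link = 1600.94/1633.72 = 0.979935
Chained index = 100 × 0.949291 × 1.002849 × 0.979935 = 93.2894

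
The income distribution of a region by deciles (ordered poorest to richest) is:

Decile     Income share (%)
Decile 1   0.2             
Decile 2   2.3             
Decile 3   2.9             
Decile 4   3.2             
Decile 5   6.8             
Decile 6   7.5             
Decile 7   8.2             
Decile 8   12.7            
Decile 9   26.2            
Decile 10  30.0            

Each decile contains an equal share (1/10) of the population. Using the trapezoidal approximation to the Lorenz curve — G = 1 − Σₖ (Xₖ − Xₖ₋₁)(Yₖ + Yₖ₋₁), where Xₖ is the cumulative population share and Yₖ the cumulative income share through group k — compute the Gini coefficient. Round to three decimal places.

0.500

Cumulative income shares Yₖ: 0.0020, 0.0250, 0.0540, 0.0860, 0.1540, 0.2290, 0.3110, 0.4380, 0.7000, 1.0000
Σ (Xₖ−Xₖ₋₁)(Yₖ+Yₖ₋₁) = (1/10)(0.0020+0.0000) + (1/10)(0.0250+0.0020) + (1/10)(0.0540+0.0250) + (1/10)(0.0860+0.0540) + (1/10)(0.1540+0.0860) + (1/10)(0.2290+0.1540) + (1/10)(0.3110+0.2290) + (1/10)(0.4380+0.3110) + (1/10)(0.7000+0.4380) + (1/10)(1.0000+0.7000)
  = 0.0002 + 0.0027 + 0.0079 + 0.0140 + 0.0240 + 0.0383 + 0.0540 + 0.0749 + 0.1138 + 0.1700 = 0.4998
G = 1 − 0.4998 = 0.5002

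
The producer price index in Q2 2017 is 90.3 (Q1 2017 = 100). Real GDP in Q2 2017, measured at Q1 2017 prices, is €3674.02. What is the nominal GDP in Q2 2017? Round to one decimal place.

Nominal = Real × (Index/100) = 3674.02 × (90.3/100)
        = 3674.02 × 0.903 = 3317.6401

3317.6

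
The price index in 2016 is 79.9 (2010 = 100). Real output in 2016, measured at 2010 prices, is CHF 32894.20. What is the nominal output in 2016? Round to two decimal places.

26282.47

Nominal = Real × (Index/100) = 32894.20 × (79.9/100)
        = 32894.20 × 0.799 = 26282.4658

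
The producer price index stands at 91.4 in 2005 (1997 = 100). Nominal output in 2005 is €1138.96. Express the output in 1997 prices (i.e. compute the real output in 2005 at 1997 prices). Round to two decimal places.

Real = Nominal ÷ (Index/100) = 1138.96 ÷ (91.4/100)
     = 1138.96 ÷ 0.914 = 1246.1269

1246.13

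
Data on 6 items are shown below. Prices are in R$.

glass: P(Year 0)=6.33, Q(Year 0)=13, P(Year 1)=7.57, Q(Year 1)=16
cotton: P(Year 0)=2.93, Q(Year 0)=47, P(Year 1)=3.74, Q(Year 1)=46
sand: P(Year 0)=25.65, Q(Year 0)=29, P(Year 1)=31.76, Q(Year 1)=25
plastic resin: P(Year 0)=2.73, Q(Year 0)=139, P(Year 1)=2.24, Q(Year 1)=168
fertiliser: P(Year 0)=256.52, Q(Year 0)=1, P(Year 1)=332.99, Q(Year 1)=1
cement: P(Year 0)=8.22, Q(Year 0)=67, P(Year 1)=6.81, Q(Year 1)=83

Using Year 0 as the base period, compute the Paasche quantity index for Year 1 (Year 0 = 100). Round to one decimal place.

Paasche quantity index uses current-period prices as weights.
ΣP(Year 1)·Q(Year 1) = 7.57×16 + 3.74×46 + 31.76×25 + 2.24×168 + 332.99×1 + 6.81×83 = 121.12 + 172.04 + 794 + 376.32 + 332.99 + 565.23 = 2361.7
ΣP(Year 1)·Q(Year 0) = 7.57×13 + 3.74×47 + 31.76×29 + 2.24×139 + 332.99×1 + 6.81×67 = 98.41 + 175.78 + 921.04 + 311.36 + 332.99 + 456.27 = 2295.85
Index = 2361.7 / 2295.85 × 100 = 102.8682

102.9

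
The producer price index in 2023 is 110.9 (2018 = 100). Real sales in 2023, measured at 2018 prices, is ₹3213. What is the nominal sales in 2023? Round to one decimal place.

Nominal = Real × (Index/100) = 3213 × (110.9/100)
        = 3213 × 1.109 = 3563.2170

3563.2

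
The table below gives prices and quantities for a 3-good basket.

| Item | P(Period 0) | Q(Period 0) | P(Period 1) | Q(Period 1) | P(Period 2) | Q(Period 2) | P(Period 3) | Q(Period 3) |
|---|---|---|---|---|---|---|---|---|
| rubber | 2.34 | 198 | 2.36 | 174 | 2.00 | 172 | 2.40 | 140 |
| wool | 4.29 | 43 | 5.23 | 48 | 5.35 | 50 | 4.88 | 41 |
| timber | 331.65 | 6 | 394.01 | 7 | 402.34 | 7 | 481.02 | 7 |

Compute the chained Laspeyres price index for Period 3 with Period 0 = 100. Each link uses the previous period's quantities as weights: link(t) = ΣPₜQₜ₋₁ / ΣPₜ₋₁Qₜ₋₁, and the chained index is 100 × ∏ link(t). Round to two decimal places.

136.07

Link Period 0→Period 1:
ΣP(Period 1)Q(Period 0) = 2.36×198 + 5.23×43 + 394.01×6 = 467.28 + 224.89 + 2364.06 = 3056.23
ΣP(Period 0)Q(Period 0) = 2.34×198 + 4.29×43 + 331.65×6 = 463.32 + 184.47 + 1989.9 = 2637.69
link = 3056.23/2637.69 = 1.158677
Link Period 1→Period 2:
ΣP(Period 2)Q(Period 1) = 2.00×174 + 5.35×48 + 402.34×7 = 348 + 256.8 + 2816.38 = 3421.18
ΣP(Period 1)Q(Period 1) = 2.36×174 + 5.23×48 + 394.01×7 = 410.64 + 251.04 + 2758.07 = 3419.75
link = 3421.18/3419.75 = 1.000418
Link Period 2→Period 3:
ΣP(Period 3)Q(Period 2) = 2.40×172 + 4.88×50 + 481.02×7 = 412.8 + 244 + 3367.14 = 4023.94
ΣP(Period 2)Q(Period 2) = 2.00×172 + 5.35×50 + 402.34×7 = 344 + 267.5 + 2816.38 = 3427.88
link = 4023.94/3427.88 = 1.173886
Chained index = 100 × 1.158677 × 1.000418 × 1.173886 = 136.0723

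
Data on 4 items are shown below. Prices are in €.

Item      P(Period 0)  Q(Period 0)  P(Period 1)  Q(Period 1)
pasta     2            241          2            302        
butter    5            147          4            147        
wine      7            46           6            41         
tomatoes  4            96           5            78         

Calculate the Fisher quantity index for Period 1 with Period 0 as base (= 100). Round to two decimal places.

100.44

Laspeyres component (base-period weights):
ΣP(Period 0)Q(Period 1) = 2×302 + 5×147 + 7×41 + 4×78 = 604 + 735 + 287 + 312 = 1938
ΣP(Period 0)Q(Period 0) = 2×241 + 5×147 + 7×46 + 4×96 = 482 + 735 + 322 + 384 = 1923
L = 1938 / 1923 × 100 = 100.7800
Paasche component (current-period weights):
ΣP(Period 1)Q(Period 1) = 2×302 + 4×147 + 6×41 + 5×78 = 604 + 588 + 246 + 390 = 1828
ΣP(Period 1)Q(Period 0) = 2×241 + 4×147 + 6×46 + 5×96 = 482 + 588 + 276 + 480 = 1826
P = 1828 / 1826 × 100 = 100.1095
Fisher = √(L × P) = √(100.7800 × 100.1095) = 100.4442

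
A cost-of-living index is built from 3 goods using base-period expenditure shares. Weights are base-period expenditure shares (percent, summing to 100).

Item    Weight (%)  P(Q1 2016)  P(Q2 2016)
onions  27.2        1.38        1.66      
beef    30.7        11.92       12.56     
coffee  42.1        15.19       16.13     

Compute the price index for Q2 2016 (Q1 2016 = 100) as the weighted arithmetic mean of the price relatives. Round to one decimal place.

onions: 27.2 × (1.66/1.38) = 27.2 × 1.202899 = 32.7188
beef: 30.7 × (12.56/11.92) = 30.7 × 1.053691 = 32.3483
coffee: 42.1 × (16.13/15.19) = 42.1 × 1.061883 = 44.7053
Index = Σ wᵢ·(p₁ᵢ/p₀ᵢ) = 32.7188 + 32.3483 + 44.7053 = 109.7724

109.8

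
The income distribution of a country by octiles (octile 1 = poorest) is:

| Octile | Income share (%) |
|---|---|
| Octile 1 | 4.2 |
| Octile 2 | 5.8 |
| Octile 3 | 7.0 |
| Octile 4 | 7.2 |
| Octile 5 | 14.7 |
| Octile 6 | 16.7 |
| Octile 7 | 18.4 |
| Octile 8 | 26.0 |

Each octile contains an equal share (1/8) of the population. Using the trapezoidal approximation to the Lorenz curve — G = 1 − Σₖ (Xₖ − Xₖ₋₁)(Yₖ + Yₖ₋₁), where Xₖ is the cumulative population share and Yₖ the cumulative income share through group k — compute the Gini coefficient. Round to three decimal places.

Cumulative income shares Yₖ: 0.0420, 0.1000, 0.1700, 0.2420, 0.3890, 0.5560, 0.7400, 1.0000
Σ (Xₖ−Xₖ₋₁)(Yₖ+Yₖ₋₁) = (1/8)(0.0420+0.0000) + (1/8)(0.1000+0.0420) + (1/8)(0.1700+0.1000) + (1/8)(0.2420+0.1700) + (1/8)(0.3890+0.2420) + (1/8)(0.5560+0.3890) + (1/8)(0.7400+0.5560) + (1/8)(1.0000+0.7400)
  = 0.0053 + 0.0178 + 0.0338 + 0.0515 + 0.0789 + 0.1181 + 0.1620 + 0.2175 = 0.6847
G = 1 − 0.6847 = 0.3153

0.315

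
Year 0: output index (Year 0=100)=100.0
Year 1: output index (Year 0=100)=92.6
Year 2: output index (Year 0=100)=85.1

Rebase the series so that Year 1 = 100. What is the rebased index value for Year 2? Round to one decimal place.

Rebased(Year 2) = 85.1 / 92.6 × 100 = 91.9006

91.9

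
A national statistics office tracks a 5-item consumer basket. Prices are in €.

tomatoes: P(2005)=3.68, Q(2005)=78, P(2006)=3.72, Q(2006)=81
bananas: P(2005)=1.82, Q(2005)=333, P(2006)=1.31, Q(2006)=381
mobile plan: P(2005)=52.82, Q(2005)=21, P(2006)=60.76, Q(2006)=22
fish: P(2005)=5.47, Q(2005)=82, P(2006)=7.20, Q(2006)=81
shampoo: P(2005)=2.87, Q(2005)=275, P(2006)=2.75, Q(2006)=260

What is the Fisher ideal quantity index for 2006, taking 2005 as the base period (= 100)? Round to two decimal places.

Laspeyres component (base-period weights):
ΣP(2005)Q(2006) = 3.68×81 + 1.82×381 + 52.82×22 + 5.47×81 + 2.87×260 = 298.08 + 693.42 + 1162.04 + 443.07 + 746.2 = 3342.81
ΣP(2005)Q(2005) = 3.68×78 + 1.82×333 + 52.82×21 + 5.47×82 + 2.87×275 = 287.04 + 606.06 + 1109.22 + 448.54 + 789.25 = 3240.11
L = 3342.81 / 3240.11 × 100 = 103.1696
Paasche component (current-period weights):
ΣP(2006)Q(2006) = 3.72×81 + 1.31×381 + 60.76×22 + 7.20×81 + 2.75×260 = 301.32 + 499.11 + 1336.72 + 583.2 + 715 = 3435.35
ΣP(2006)Q(2005) = 3.72×78 + 1.31×333 + 60.76×21 + 7.20×82 + 2.75×275 = 290.16 + 436.23 + 1275.96 + 590.4 + 756.25 = 3349
P = 3435.35 / 3349 × 100 = 102.5784
Fisher = √(L × P) = √(103.1696 × 102.5784) = 102.8736

102.87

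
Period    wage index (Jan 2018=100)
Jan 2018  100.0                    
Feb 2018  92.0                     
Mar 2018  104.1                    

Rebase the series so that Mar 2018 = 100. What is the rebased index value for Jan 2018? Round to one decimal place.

96.1

Rebased(Jan 2018) = 100.0 / 104.1 × 100 = 96.0615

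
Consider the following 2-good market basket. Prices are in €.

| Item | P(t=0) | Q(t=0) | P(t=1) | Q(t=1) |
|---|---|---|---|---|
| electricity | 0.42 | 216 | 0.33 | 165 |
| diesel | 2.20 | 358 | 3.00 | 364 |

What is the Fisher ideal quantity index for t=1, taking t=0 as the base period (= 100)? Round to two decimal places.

99.58

Laspeyres component (base-period weights):
ΣP(t=0)Q(t=1) = 0.42×165 + 2.20×364 = 69.3 + 800.8 = 870.1
ΣP(t=0)Q(t=0) = 0.42×216 + 2.20×358 = 90.72 + 787.6 = 878.32
L = 870.1 / 878.32 × 100 = 99.0641
Paasche component (current-period weights):
ΣP(t=1)Q(t=1) = 0.33×165 + 3.00×364 = 54.45 + 1092 = 1146.45
ΣP(t=1)Q(t=0) = 0.33×216 + 3.00×358 = 71.28 + 1074 = 1145.28
P = 1146.45 / 1145.28 × 100 = 100.1022
Fisher = √(L × P) = √(99.0641 × 100.1022) = 99.5818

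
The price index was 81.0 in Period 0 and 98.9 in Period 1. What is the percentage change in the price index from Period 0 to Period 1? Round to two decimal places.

Change = (98.9 − 81.0) / 81.0 × 100
       = 17.9 / 81.0 × 100 = 22.0988%

22.10%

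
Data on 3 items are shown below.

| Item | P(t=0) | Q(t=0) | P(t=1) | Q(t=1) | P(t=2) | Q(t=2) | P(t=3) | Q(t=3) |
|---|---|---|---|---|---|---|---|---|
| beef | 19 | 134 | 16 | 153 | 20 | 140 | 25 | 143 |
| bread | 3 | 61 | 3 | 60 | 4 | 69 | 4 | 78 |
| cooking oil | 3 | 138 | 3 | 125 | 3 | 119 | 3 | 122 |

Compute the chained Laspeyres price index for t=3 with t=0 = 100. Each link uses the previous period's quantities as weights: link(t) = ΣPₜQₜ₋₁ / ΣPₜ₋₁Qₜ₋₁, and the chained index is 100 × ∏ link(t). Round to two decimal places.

Link t=0→t=1:
ΣP(t=1)Q(t=0) = 16×134 + 3×61 + 3×138 = 2144 + 183 + 414 = 2741
ΣP(t=0)Q(t=0) = 19×134 + 3×61 + 3×138 = 2546 + 183 + 414 = 3143
link = 2741/3143 = 0.872097
Link t=1→t=2:
ΣP(t=2)Q(t=1) = 20×153 + 4×60 + 3×125 = 3060 + 240 + 375 = 3675
ΣP(t=1)Q(t=1) = 16×153 + 3×60 + 3×125 = 2448 + 180 + 375 = 3003
link = 3675/3003 = 1.223776
Link t=2→t=3:
ΣP(t=3)Q(t=2) = 25×140 + 4×69 + 3×119 = 3500 + 276 + 357 = 4133
ΣP(t=2)Q(t=2) = 20×140 + 4×69 + 3×119 = 2800 + 276 + 357 = 3433
link = 4133/3433 = 1.203903
Chained index = 100 × 0.872097 × 1.223776 × 1.203903 = 128.4867

128.49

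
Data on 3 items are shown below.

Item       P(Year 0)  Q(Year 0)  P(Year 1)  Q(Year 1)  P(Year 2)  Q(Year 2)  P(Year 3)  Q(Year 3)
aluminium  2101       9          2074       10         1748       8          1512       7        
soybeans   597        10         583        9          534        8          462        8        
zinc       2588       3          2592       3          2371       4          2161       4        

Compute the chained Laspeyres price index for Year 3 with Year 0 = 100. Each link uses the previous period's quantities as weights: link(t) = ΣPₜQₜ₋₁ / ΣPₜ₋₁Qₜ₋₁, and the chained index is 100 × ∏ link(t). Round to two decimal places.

Link Year 0→Year 1:
ΣP(Year 1)Q(Year 0) = 2074×9 + 583×10 + 2592×3 = 18666 + 5830 + 7776 = 32272
ΣP(Year 0)Q(Year 0) = 2101×9 + 597×10 + 2588×3 = 18909 + 5970 + 7764 = 32643
link = 32272/32643 = 0.988635
Link Year 1→Year 2:
ΣP(Year 2)Q(Year 1) = 1748×10 + 534×9 + 2371×3 = 17480 + 4806 + 7113 = 29399
ΣP(Year 1)Q(Year 1) = 2074×10 + 583×9 + 2592×3 = 20740 + 5247 + 7776 = 33763
link = 29399/33763 = 0.870746
Link Year 2→Year 3:
ΣP(Year 3)Q(Year 2) = 1512×8 + 462×8 + 2161×4 = 12096 + 3696 + 8644 = 24436
ΣP(Year 2)Q(Year 2) = 1748×8 + 534×8 + 2371×4 = 13984 + 4272 + 9484 = 27740
link = 24436/27740 = 0.880894
Chained index = 100 × 0.988635 × 0.870746 × 0.880894 = 75.8317

75.83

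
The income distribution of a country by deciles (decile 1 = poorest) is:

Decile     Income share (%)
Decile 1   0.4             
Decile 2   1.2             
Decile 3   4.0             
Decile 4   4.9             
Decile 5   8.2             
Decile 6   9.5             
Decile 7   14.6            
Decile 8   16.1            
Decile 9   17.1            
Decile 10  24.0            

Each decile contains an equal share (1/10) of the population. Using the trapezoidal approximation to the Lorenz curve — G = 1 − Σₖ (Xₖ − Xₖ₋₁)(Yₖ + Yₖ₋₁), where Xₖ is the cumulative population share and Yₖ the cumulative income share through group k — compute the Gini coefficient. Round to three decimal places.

0.415

Cumulative income shares Yₖ: 0.0040, 0.0160, 0.0560, 0.1050, 0.1870, 0.2820, 0.4280, 0.5890, 0.7600, 1.0000
Σ (Xₖ−Xₖ₋₁)(Yₖ+Yₖ₋₁) = (1/10)(0.0040+0.0000) + (1/10)(0.0160+0.0040) + (1/10)(0.0560+0.0160) + (1/10)(0.1050+0.0560) + (1/10)(0.1870+0.1050) + (1/10)(0.2820+0.1870) + (1/10)(0.4280+0.2820) + (1/10)(0.5890+0.4280) + (1/10)(0.7600+0.5890) + (1/10)(1.0000+0.7600)
  = 0.0004 + 0.0020 + 0.0072 + 0.0161 + 0.0292 + 0.0469 + 0.0710 + 0.1017 + 0.1349 + 0.1760 = 0.5854
G = 1 − 0.5854 = 0.4146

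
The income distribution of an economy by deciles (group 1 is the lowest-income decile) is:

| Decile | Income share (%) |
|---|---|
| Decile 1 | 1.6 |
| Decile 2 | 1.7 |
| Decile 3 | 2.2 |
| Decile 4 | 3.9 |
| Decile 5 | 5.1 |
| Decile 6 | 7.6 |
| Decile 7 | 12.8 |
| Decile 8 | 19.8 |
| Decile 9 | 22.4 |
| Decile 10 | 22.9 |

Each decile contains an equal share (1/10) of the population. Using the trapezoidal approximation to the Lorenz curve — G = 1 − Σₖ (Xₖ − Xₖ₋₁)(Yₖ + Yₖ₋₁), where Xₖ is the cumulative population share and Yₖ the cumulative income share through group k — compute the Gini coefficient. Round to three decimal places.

Cumulative income shares Yₖ: 0.0160, 0.0330, 0.0550, 0.0940, 0.1450, 0.2210, 0.3490, 0.5470, 0.7710, 1.0000
Σ (Xₖ−Xₖ₋₁)(Yₖ+Yₖ₋₁) = (1/10)(0.0160+0.0000) + (1/10)(0.0330+0.0160) + (1/10)(0.0550+0.0330) + (1/10)(0.0940+0.0550) + (1/10)(0.1450+0.0940) + (1/10)(0.2210+0.1450) + (1/10)(0.3490+0.2210) + (1/10)(0.5470+0.3490) + (1/10)(0.7710+0.5470) + (1/10)(1.0000+0.7710)
  = 0.0016 + 0.0049 + 0.0088 + 0.0149 + 0.0239 + 0.0366 + 0.0570 + 0.0896 + 0.1318 + 0.1771 = 0.5462
G = 1 − 0.5462 = 0.4538

0.454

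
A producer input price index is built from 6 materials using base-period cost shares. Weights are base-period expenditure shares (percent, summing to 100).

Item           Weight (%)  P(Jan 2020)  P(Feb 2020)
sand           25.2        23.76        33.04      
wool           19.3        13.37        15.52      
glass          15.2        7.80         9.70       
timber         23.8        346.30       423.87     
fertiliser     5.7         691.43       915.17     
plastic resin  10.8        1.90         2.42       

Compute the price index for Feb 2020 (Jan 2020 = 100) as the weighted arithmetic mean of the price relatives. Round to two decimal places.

126.78

sand: 25.2 × (33.04/23.76) = 25.2 × 1.390572 = 35.0424
wool: 19.3 × (15.52/13.37) = 19.3 × 1.160808 = 22.4036
glass: 15.2 × (9.70/7.80) = 15.2 × 1.243590 = 18.9026
timber: 23.8 × (423.87/346.30) = 23.8 × 1.223997 = 29.1311
fertiliser: 5.7 × (915.17/691.43) = 5.7 × 1.323590 = 7.5445
plastic resin: 10.8 × (2.42/1.90) = 10.8 × 1.273684 = 13.7558
Index = Σ wᵢ·(p₁ᵢ/p₀ᵢ) = 35.0424 + 22.4036 + 18.9026 + 29.1311 + 7.5445 + 13.7558 = 126.7799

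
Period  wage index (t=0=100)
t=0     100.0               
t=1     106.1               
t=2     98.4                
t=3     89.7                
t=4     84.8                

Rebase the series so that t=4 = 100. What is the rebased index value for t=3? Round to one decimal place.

105.8

Rebased(t=3) = 89.7 / 84.8 × 100 = 105.7783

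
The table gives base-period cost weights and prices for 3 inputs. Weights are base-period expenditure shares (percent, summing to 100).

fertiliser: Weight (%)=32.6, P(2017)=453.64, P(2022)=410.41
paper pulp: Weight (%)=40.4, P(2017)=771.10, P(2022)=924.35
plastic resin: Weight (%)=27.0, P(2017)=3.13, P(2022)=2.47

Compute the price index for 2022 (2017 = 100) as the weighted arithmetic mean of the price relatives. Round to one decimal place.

99.2

fertiliser: 32.6 × (410.41/453.64) = 32.6 × 0.904704 = 29.4934
paper pulp: 40.4 × (924.35/771.10) = 40.4 × 1.198742 = 48.4292
plastic resin: 27.0 × (2.47/3.13) = 27.0 × 0.789137 = 21.3067
Index = Σ wᵢ·(p₁ᵢ/p₀ᵢ) = 29.4934 + 48.4292 + 21.3067 = 99.2292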